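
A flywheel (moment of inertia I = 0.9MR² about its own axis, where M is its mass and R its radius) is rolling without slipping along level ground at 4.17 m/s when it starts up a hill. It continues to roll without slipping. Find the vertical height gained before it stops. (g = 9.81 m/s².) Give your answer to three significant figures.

With I = 0.9MR², the ratio k = I/(MR²) is 0.9.
Since it rolls without slipping, ω = v/R and KE = ½Mv² + ½Iω² = ½(1+k)Mv² = (19/20)Mv².
All of this converts to potential energy at the highest point: (19/20)Mv₀² = Mgh.
Thus h = (1+k)v₀²/(2g) = 1.9 × 4.17² / (2 × 9.81) ≈ 1.68 m.

h ≈ 1.68 m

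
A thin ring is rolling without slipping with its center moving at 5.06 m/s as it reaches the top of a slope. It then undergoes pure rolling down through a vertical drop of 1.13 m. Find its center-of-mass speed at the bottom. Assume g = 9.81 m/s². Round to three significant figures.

For this body I = MR², i.e. k = I/(MR²) = 1.
Rolling without slipping gives ω = v/R, so the total kinetic energy is ½Mv² + ½Iω² = ½(1+k)Mv² = Mv².
Conserving energy between top and bottom: Mv² = Mv₀² + Mgh, hence v² = v₀² + 2gh/(1+k).
v = √(5.06² + 2×9.81×1.13/2) = √36.69 ≈ 6.06 m/s.

v ≈ 6.06 m/s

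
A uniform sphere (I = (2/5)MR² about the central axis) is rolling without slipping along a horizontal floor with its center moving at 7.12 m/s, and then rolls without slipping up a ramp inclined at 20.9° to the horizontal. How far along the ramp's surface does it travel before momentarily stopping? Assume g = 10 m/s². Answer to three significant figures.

For this body I = (2/5)MR², i.e. k = I/(MR²) = 0.4.
Rolling without slipping gives ω = v/R, so the total kinetic energy is ½Mv² + ½Iω² = ½(1+k)Mv² = (7/10)Mv².
Setting this equal to Mgh gives the vertical rise h = (1+k)v₀²/(2g) = 1.4×7.12²/(2×10) = 3.549 m.
Along the incline, d = h/sinθ = 3.549/sin20.9° ≈ 9.95 m.

d ≈ 9.95 m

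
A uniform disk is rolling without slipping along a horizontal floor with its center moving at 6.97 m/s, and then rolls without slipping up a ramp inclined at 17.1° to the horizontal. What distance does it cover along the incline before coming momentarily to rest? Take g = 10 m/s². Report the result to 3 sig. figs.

d ≈ 12.4 m

The moment of inertia is (1/2)MR², giving k ≡ I/(MR²) = 0.5.
The rolling condition ω = v/R makes the rotational term ½I(v/R)² = ½kMv², so KE_total = ½(1+k)Mv² = (3/4)Mv².
Setting this equal to Mgh gives the vertical rise h = (1+k)v₀²/(2g) = 1.5×6.97²/(2×10) = 3.644 m.
The distance along the slope is d = h/sinθ = 3.644/sin17.1° ≈ 12.4 m.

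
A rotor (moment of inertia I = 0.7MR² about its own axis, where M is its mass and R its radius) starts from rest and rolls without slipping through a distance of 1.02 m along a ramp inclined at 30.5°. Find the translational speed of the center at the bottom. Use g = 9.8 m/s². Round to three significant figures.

With I = 0.7MR², the ratio k = I/(MR²) is 0.7.
The rolling condition ω = v/R makes the rotational term ½I(v/R)² = ½kMv², so KE_total = ½(1+k)Mv² = (17/20)Mv².
The vertical drop is h = L sinθ = 1.02 × sin30.5° = 0.5177 m.
Energy conservation: Mgh = (17/20)Mv², so v = √(2gh/(1+k)) = √(2 × 9.8 × 0.5177 / 1.7) ≈ 2.44 m/s.

v ≈ 2.44 m/s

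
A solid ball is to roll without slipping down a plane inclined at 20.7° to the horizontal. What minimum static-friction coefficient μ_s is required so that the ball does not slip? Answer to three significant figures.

μ_min ≈ 0.108

The moment of inertia is (2/5)MR², giving k ≡ I/(MR²) = 0.4.
Newton's second law down the slope: Mg sinθ − f = Ma. The torque equation fR = Iα (with α = a/R) gives f = kMa.
These give a = g sinθ/(1+k) and the required friction f = kMg sinθ/(1+k).
The normal force is N = Mg cosθ, so μ_min = f/N = k tanθ/(1+k).
μ_min = 0.4 × tan20.7° / 1.4 ≈ 0.108.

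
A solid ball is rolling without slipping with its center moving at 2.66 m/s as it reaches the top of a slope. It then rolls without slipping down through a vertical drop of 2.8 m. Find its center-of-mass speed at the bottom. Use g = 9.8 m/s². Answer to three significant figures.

v ≈ 6.80 m/s

Here I = (2/5)MR², so the shape factor k = I/(MR²) = 0.4.
Since it rolls without slipping, ω = v/R and KE = ½Mv² + ½Iω² = ½(1+k)Mv² = (7/10)Mv².
Energy conservation: (7/10)Mv₀² + Mgh = (7/10)Mv², so v² = v₀² + 2gh/(1+k).
v = √(2.66² + 2×9.8×2.8/1.4) = √46.28 ≈ 6.80 m/s.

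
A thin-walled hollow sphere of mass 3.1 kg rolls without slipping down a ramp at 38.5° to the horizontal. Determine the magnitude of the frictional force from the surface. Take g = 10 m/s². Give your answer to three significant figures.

For this body I = (2/3)MR², i.e. k = I/(MR²) = 2/3.
Translational: Mg sinθ − f = Ma. Rotational about the CM: fR = Iα = kMRa, so f = kMa.
Combining, a = g sinθ/(1+k) and f = kMa = kMg sinθ/(1+k).
f = (2/3) × 3.1 × 10 × sin38.5° / 1.667 ≈ 7.72 N.

f ≈ 7.72 N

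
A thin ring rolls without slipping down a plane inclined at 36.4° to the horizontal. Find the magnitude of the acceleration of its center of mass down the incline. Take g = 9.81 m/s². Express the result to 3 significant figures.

a ≈ 2.91 m/s²

Here I = MR², so the shape factor k = I/(MR²) = 1.
Newton's second law down the slope: Mg sinθ − f = Ma. The torque equation fR = Iα (with α = a/R) gives f = kMa.
Eliminating f: Mg sinθ = (1+k)Ma, so a = g sinθ/(1+k) = 9.81 × sin36.4° / 2 ≈ 2.91 m/s².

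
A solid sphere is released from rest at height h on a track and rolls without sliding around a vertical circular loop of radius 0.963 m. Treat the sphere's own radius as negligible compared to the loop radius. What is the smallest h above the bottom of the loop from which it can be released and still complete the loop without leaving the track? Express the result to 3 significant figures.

h_min ≈ 2.60 m

Here I = (2/5)MR², so the shape factor k = I/(MR²) = 0.4.
At the top, contact is just lost when gravity alone supplies the centripetal force: Mg = Mv_top²/r, i.e. v_top² = gr.
With ω = v/R, the kinetic energy at speed v is ½(1+k)Mv² = (7/10)Mv².
Energy conservation from release (height h) to the top (height 2r): Mgh = Mg(2r) + (7/10)M·gr.
Thus h_min = 2r + (1+k)r/2 = r(2 + 1.4/2) = 0.963 × 2.7 ≈ 2.60 m.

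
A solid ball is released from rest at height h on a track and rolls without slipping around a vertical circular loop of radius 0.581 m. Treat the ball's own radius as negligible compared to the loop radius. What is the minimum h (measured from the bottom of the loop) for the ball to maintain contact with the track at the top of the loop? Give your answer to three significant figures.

For this body I = (2/5)MR², i.e. k = I/(MR²) = 0.4.
At the top of the loop, the minimum-contact condition is Mg = Mv_top²/r, so v_top² = gr.
With ω = v/R, the kinetic energy at speed v is ½(1+k)Mv² = (7/10)Mv².
Energy conservation from release (height h) to the top (height 2r): Mgh = Mg(2r) + (7/10)M·gr.
Thus h_min = 2r + (1+k)r/2 = r(2 + 1.4/2) = 0.581 × 2.7 ≈ 1.57 m.

h_min ≈ 1.57 m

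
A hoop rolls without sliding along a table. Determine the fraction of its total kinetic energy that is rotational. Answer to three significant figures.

fraction ≈ 0.500

The moment of inertia is MR², giving k ≡ I/(MR²) = 1.
With ω = v/R, KE_trans = ½Mv² and KE_rot = ½Iω² = ½kMv², so KE_total = ½(1+k)Mv².
The rotational fraction is therefore k/(1+k) = 1/2 ≈ 0.500.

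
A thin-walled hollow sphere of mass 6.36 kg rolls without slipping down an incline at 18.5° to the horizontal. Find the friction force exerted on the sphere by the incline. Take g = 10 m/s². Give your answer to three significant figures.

Here I = (2/3)MR², so the shape factor k = I/(MR²) = 2/3.
Along the incline Mg sinθ − f = Ma, and torque about the center fR = Iα = kMR²(a/R) gives f = kMa.
Combining, a = g sinθ/(1+k) and f = kMa = kMg sinθ/(1+k).
f = (2/3) × 6.36 × 10 × sin18.5° / 1.667 ≈ 8.07 N.

f ≈ 8.07 N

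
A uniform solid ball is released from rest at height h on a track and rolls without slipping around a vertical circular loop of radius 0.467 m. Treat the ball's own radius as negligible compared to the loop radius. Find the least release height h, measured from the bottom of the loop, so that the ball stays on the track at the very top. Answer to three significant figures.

h_min ≈ 1.26 m

For this body I = (2/5)MR², i.e. k = I/(MR²) = 0.4.
At the top of the loop, the minimum-contact condition is Mg = Mv_top²/r, so v_top² = gr.
With ω = v/R, the kinetic energy at speed v is ½(1+k)Mv² = (7/10)Mv².
Energy conservation from release (height h) to the top (height 2r): Mgh = Mg(2r) + (7/10)M·gr.
Thus h_min = 2r + (1+k)r/2 = r(2 + 1.4/2) = 0.467 × 2.7 ≈ 1.26 m.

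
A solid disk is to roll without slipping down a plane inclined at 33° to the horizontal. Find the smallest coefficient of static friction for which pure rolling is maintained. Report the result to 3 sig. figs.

With I = (1/2)MR², the ratio k = I/(MR²) is 0.5.
Translational: Mg sinθ − f = Ma. Rotational about the CM: fR = Iα = kMRa, so f = kMa.
These give a = g sinθ/(1+k) and the required friction f = kMg sinθ/(1+k).
With N = Mg cosθ, the no-slip condition f ≤ μN gives μ_min = f/N = k tanθ/(1+k).
μ_min = 0.5 × tan33° / 1.5 ≈ 0.216.

μ_min ≈ 0.216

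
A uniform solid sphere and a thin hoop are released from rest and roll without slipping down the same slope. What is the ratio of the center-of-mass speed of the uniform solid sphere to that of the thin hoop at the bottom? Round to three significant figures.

v_ratio ≈ 1.20

Each satisfies Mgh = ½(1+k)Mv² with k = I/(MR²), so v ∝ 1/√(1+k).
For the uniform solid sphere k = 0.4; for the thin hoop k = 1.
v₁/v₂ = √((1+k₂)/(1+k₁)) = √(2/1.4) ≈ 1.20.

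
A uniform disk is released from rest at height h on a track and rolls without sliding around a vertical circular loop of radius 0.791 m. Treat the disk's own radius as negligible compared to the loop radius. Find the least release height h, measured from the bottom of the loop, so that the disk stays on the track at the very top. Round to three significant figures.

h_min ≈ 2.18 m

Here I = (1/2)MR², so the shape factor k = I/(MR²) = 0.5.
At the top, contact is just lost when gravity alone supplies the centripetal force: Mg = Mv_top²/r, i.e. v_top² = gr.
With ω = v/R, the kinetic energy at speed v is ½(1+k)Mv² = (3/4)Mv².
Energy conservation from release (height h) to the top (height 2r): Mgh = Mg(2r) + (3/4)M·gr.
Thus h_min = 2r + (1+k)r/2 = r(2 + 1.5/2) = 0.791 × 2.75 ≈ 2.18 m.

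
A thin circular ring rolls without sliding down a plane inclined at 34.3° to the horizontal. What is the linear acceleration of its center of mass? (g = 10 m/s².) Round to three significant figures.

The moment of inertia is MR², giving k ≡ I/(MR²) = 1.
Newton's second law down the slope: Mg sinθ − f = Ma. The torque equation fR = Iα (with α = a/R) gives f = kMa.
Eliminating f: Mg sinθ = (1+k)Ma, so a = g sinθ/(1+k) = 10 × sin34.3° / 2 ≈ 2.82 m/s².

a ≈ 2.82 m/s²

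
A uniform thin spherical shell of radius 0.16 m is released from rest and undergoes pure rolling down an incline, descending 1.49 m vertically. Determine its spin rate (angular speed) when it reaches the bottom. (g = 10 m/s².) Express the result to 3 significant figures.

Here I = (2/3)MR², so the shape factor k = I/(MR²) = 2/3.
Pure rolling means v = ωR; then KE = ½Mv² + ½I(v/R)² = ½(1+k)Mv² = (5/6)Mv².
Energy conservation Mgh = ½(1+k)Mv² gives v = √(2gh/(1+k)) = √(2 × 10 × 1.49 / 1.667) = 4.228 m/s.
The angular speed follows from ω = v/R = 4.228/0.16 ≈ 26.4 rad/s.

ω ≈ 26.4 rad/s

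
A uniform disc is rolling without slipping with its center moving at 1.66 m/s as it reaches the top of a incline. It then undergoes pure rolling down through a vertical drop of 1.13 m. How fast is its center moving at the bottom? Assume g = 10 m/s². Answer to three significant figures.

For this body I = (1/2)MR², i.e. k = I/(MR²) = 0.5.
Since it rolls without slipping, ω = v/R and KE = ½Mv² + ½Iω² = ½(1+k)Mv² = (3/4)Mv².
Conserving energy between top and bottom: (3/4)Mv² = (3/4)Mv₀² + Mgh, hence v² = v₀² + 2gh/(1+k).
v = √(1.66² + 2×10×1.13/1.5) = √17.82 ≈ 4.22 m/s.

v ≈ 4.22 m/s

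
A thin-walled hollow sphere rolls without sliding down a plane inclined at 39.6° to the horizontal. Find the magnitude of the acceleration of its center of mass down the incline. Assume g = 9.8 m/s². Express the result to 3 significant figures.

The moment of inertia is (2/3)MR², giving k ≡ I/(MR²) = 2/3.
Translational: Mg sinθ − f = Ma. Rotational about the CM: fR = Iα = kMRa, so f = kMa.
Eliminating f: Mg sinθ = (1+k)Ma, so a = g sinθ/(1+k) = 9.8 × sin39.6° / 1.667 ≈ 3.75 m/s².

a ≈ 3.75 m/s²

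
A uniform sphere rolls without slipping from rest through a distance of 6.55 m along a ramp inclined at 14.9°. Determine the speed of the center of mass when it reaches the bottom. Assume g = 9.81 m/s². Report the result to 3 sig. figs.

Here I = (2/5)MR², so the shape factor k = I/(MR²) = 0.4.
Pure rolling means v = ωR; then KE = ½Mv² + ½I(v/R)² = ½(1+k)Mv² = (7/10)Mv².
The vertical drop is h = L sinθ = 6.55 × sin14.9° = 1.684 m.
Energy conservation: Mgh = (7/10)Mv², so v = √(2gh/(1+k)) = √(2 × 9.81 × 1.684 / 1.4) ≈ 4.86 m/s.

v ≈ 4.86 m/s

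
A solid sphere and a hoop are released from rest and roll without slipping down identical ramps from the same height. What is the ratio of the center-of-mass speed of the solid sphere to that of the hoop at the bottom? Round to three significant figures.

Each satisfies Mgh = ½(1+k)Mv² with k = I/(MR²), so v ∝ 1/√(1+k).
For the solid sphere k = 0.4; for the hoop k = 1.
v₁/v₂ = √((1+k₂)/(1+k₁)) = √(2/1.4) ≈ 1.20.

v_ratio ≈ 1.20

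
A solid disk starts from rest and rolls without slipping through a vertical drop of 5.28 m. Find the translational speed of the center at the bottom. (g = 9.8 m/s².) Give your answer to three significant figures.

v ≈ 8.31 m/s

The moment of inertia is (1/2)MR², giving k ≡ I/(MR²) = 0.5.
Rolling without slipping gives ω = v/R, so the total kinetic energy is ½Mv² + ½Iω² = ½(1+k)Mv² = (3/4)Mv².
Energy conservation: Mgh = (3/4)Mv², so v = √(2gh/(1+k)) = √(2 × 9.8 × 5.28 / 1.5) ≈ 8.31 m/s.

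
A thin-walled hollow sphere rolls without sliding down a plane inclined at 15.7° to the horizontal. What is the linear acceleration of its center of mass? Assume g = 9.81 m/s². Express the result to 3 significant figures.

For this body I = (2/3)MR², i.e. k = I/(MR²) = 2/3.
Newton's second law down the slope: Mg sinθ − f = Ma. The torque equation fR = Iα (with α = a/R) gives f = kMa.
Eliminating f: Mg sinθ = (1+k)Ma, so a = g sinθ/(1+k) = 9.81 × sin15.7° / 1.667 ≈ 1.59 m/s².

a ≈ 1.59 m/s²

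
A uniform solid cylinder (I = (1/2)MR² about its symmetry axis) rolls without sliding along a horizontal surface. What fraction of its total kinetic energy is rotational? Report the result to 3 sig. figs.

fraction ≈ 0.333

For this body I = (1/2)MR², i.e. k = I/(MR²) = 0.5.
With ω = v/R, KE_trans = ½Mv² and KE_rot = ½Iω² = ½kMv², so KE_total = ½(1+k)Mv².
The rotational fraction is therefore k/(1+k) = 0.5/1.5 ≈ 0.333.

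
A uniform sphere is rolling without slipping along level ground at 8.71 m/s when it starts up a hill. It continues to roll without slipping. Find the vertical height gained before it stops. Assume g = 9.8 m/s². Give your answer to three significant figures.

h ≈ 5.42 m

With I = (2/5)MR², the ratio k = I/(MR²) is 0.4.
The rolling condition ω = v/R makes the rotational term ½I(v/R)² = ½kMv², so KE_total = ½(1+k)Mv² = (7/10)Mv².
At the top the kinetic energy is zero, so (7/10)Mv₀² = Mgh.
Thus h = (1+k)v₀²/(2g) = 1.4 × 8.71² / (2 × 9.8) ≈ 5.42 m.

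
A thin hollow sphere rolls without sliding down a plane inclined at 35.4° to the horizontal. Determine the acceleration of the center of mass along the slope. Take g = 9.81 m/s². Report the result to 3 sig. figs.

a ≈ 3.41 m/s²

With I = (2/3)MR², the ratio k = I/(MR²) is 2/3.
Translational: Mg sinθ − f = Ma. Rotational about the CM: fR = Iα = kMRa, so f = kMa.
Eliminating f: Mg sinθ = (1+k)Ma, so a = g sinθ/(1+k) = 9.81 × sin35.4° / 1.667 ≈ 3.41 m/s².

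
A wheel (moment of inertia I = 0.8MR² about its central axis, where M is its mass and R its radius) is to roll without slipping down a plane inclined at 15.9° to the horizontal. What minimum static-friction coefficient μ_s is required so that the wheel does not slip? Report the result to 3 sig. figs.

μ_min ≈ 0.127

Here I = 0.8MR², so the shape factor k = I/(MR²) = 0.8.
Translational: Mg sinθ − f = Ma. Rotational about the CM: fR = Iα = kMRa, so f = kMa.
These give a = g sinθ/(1+k) and the required friction f = kMg sinθ/(1+k).
With N = Mg cosθ, the no-slip condition f ≤ μN gives μ_min = f/N = k tanθ/(1+k).
μ_min = 0.8 × tan15.9° / 1.8 ≈ 0.127.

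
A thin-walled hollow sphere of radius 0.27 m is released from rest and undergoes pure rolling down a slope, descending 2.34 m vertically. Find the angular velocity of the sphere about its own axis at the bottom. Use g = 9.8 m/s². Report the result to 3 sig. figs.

ω ≈ 19.4 rad/s

For this body I = (2/3)MR², i.e. k = I/(MR²) = 2/3.
Pure rolling means v = ωR; then KE = ½Mv² + ½I(v/R)² = ½(1+k)Mv² = (5/6)Mv².
Energy conservation Mgh = ½(1+k)Mv² gives v = √(2gh/(1+k)) = √(2 × 9.8 × 2.34 / 1.667) = 5.246 m/s.
Then ω = v/R = 5.246 / 0.27 ≈ 19.4 rad/s.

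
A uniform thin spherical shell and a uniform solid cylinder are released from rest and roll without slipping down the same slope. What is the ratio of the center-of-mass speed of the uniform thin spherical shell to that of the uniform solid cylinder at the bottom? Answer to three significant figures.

Each satisfies Mgh = ½(1+k)Mv² with k = I/(MR²), so v ∝ 1/√(1+k).
For the uniform thin spherical shell k = 2/3; for the uniform solid cylinder k = 0.5.
v₁/v₂ = √((1+k₂)/(1+k₁)) = √(1.5/1.667) ≈ 0.949.

v_ratio ≈ 0.949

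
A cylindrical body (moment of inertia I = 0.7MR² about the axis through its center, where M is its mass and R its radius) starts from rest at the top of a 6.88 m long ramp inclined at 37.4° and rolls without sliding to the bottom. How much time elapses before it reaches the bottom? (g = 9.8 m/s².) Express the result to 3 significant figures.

With I = 0.7MR², the ratio k = I/(MR²) is 0.7.
Along the incline Mg sinθ − f = Ma, and torque about the center fR = Iα = kMR²(a/R) gives f = kMa.
Hence a = g sinθ/(1+k) = 9.8×sin37.4°/1.7 = 3.501 m/s².
Starting from rest, L = ½at², so t = √(2L/a) = √(2×6.88/3.501) ≈ 1.98 s.

t ≈ 1.98 s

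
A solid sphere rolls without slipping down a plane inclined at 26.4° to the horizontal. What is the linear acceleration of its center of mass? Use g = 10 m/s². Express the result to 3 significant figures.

With I = (2/5)MR², the ratio k = I/(MR²) is 0.4.
Along the incline Mg sinθ − f = Ma, and torque about the center fR = Iα = kMR²(a/R) gives f = kMa.
Eliminating f: Mg sinθ = (1+k)Ma, so a = g sinθ/(1+k) = 10 × sin26.4° / 1.4 ≈ 3.18 m/s².

a ≈ 3.18 m/s²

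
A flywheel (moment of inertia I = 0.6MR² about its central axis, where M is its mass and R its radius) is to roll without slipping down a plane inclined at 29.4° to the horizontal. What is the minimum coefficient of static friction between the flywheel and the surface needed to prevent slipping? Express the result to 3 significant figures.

The moment of inertia is 0.6MR², giving k ≡ I/(MR²) = 0.6.
Along the incline Mg sinθ − f = Ma, and torque about the center fR = Iα = kMR²(a/R) gives f = kMa.
These give a = g sinθ/(1+k) and the required friction f = kMg sinθ/(1+k).
The normal force is N = Mg cosθ, so μ_min = f/N = k tanθ/(1+k).
μ_min = 0.6 × tan29.4° / 1.6 ≈ 0.211.

μ_min ≈ 0.211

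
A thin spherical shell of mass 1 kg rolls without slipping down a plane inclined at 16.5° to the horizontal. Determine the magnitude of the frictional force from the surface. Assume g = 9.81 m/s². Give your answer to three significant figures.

With I = (2/3)MR², the ratio k = I/(MR²) is 2/3.
Translational: Mg sinθ − f = Ma. Rotational about the CM: fR = Iα = kMRa, so f = kMa.
Combining, a = g sinθ/(1+k) and f = kMa = kMg sinθ/(1+k).
f = (2/3) × 1 × 9.81 × sin16.5° / 1.667 ≈ 1.11 N.

f ≈ 1.11 N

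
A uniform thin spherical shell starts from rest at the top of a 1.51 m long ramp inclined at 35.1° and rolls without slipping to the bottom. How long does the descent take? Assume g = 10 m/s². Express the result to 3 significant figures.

t ≈ 0.936 s

Here I = (2/3)MR², so the shape factor k = I/(MR²) = 2/3.
Translational: Mg sinθ − f = Ma. Rotational about the CM: fR = Iα = kMRa, so f = kMa.
Hence a = g sinθ/(1+k) = 10×sin35.1°/1.667 = 3.45 m/s².
Starting from rest, L = ½at², so t = √(2L/a) = √(2×1.51/3.45) ≈ 0.936 s.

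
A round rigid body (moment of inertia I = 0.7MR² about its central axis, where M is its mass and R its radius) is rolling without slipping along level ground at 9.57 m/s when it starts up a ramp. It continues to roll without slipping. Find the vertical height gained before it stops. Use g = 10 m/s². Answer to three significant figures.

h ≈ 7.78 m

The moment of inertia is 0.7MR², giving k ≡ I/(MR²) = 0.7.
Rolling without slipping gives ω = v/R, so the total kinetic energy is ½Mv² + ½Iω² = ½(1+k)Mv² = (17/20)Mv².
All of this converts to potential energy at the highest point: (17/20)Mv₀² = Mgh.
Thus h = (1+k)v₀²/(2g) = 1.7 × 9.57² / (2 × 10) ≈ 7.78 m.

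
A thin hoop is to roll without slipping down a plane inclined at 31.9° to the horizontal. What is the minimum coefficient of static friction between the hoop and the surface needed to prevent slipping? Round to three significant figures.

μ_min ≈ 0.311

With I = MR², the ratio k = I/(MR²) is 1.
Along the incline Mg sinθ − f = Ma, and torque about the center fR = Iα = kMR²(a/R) gives f = kMa.
These give a = g sinθ/(1+k) and the required friction f = kMg sinθ/(1+k).
With N = Mg cosθ, the no-slip condition f ≤ μN gives μ_min = f/N = k tanθ/(1+k).
μ_min = 1 × tan31.9° / 2 ≈ 0.311.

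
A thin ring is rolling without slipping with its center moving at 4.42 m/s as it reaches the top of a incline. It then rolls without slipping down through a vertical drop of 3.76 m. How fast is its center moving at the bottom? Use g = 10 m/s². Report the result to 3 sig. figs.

The moment of inertia is MR², giving k ≡ I/(MR²) = 1.
Rolling without slipping gives ω = v/R, so the total kinetic energy is ½Mv² + ½Iω² = ½(1+k)Mv² = Mv².
Energy conservation: Mv₀² + Mgh = Mv², so v² = v₀² + 2gh/(1+k).
v = √(4.42² + 2×10×3.76/2) = √57.14 ≈ 7.56 m/s.

v ≈ 7.56 m/s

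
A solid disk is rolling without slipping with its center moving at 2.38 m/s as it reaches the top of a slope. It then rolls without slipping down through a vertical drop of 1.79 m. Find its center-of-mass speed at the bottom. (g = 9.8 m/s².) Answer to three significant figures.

v ≈ 5.39 m/s

For this body I = (1/2)MR², i.e. k = I/(MR²) = 0.5.
The rolling condition ω = v/R makes the rotational term ½I(v/R)² = ½kMv², so KE_total = ½(1+k)Mv² = (3/4)Mv².
Conserving energy between top and bottom: (3/4)Mv² = (3/4)Mv₀² + Mgh, hence v² = v₀² + 2gh/(1+k).
v = √(2.38² + 2×9.8×1.79/1.5) = √29.05 ≈ 5.39 m/s.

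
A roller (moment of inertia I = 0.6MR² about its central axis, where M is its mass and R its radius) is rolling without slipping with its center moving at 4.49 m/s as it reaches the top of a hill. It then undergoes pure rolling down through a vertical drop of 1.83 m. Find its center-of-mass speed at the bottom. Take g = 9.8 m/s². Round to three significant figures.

v ≈ 6.53 m/s

For this body I = 0.6MR², i.e. k = I/(MR²) = 0.6.
The rolling condition ω = v/R makes the rotational term ½I(v/R)² = ½kMv², so KE_total = ½(1+k)Mv² = (4/5)Mv².
Conserving energy between top and bottom: (4/5)Mv² = (4/5)Mv₀² + Mgh, hence v² = v₀² + 2gh/(1+k).
v = √(4.49² + 2×9.8×1.83/1.6) = √42.58 ≈ 6.53 m/s.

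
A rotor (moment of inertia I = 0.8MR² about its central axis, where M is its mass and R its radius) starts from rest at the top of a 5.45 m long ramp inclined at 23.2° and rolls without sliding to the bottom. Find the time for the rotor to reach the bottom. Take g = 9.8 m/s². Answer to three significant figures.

The moment of inertia is 0.8MR², giving k ≡ I/(MR²) = 0.8.
Newton's second law down the slope: Mg sinθ − f = Ma. The torque equation fR = Iα (with α = a/R) gives f = kMa.
Hence a = g sinθ/(1+k) = 9.8×sin23.2°/1.8 = 2.145 m/s².
Starting from rest, L = ½at², so t = √(2L/a) = √(2×5.45/2.145) ≈ 2.25 s.

t ≈ 2.25 s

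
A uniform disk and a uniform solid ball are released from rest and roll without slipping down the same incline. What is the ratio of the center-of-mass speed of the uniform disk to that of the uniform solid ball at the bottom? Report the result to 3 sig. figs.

Each satisfies Mgh = ½(1+k)Mv² with k = I/(MR²), so v ∝ 1/√(1+k).
For the uniform disk k = 0.5; for the uniform solid ball k = 0.4.
v₁/v₂ = √((1+k₂)/(1+k₁)) = √(1.4/1.5) ≈ 0.966.

v_ratio ≈ 0.966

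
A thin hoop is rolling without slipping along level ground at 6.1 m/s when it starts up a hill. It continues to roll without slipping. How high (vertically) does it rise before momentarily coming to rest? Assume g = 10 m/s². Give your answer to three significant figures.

h ≈ 3.72 m

With I = MR², the ratio k = I/(MR²) is 1.
Rolling without slipping gives ω = v/R, so the total kinetic energy is ½Mv² + ½Iω² = ½(1+k)Mv² = Mv².
At the top the kinetic energy is zero, so Mv₀² = Mgh.
Thus h = (1+k)v₀²/(2g) = 2 × 6.1² / (2 × 10) ≈ 3.72 m.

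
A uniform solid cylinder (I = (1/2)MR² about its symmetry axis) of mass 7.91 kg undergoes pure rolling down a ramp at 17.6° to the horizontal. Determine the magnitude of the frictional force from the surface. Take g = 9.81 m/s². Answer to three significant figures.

f ≈ 7.82 N

Here I = (1/2)MR², so the shape factor k = I/(MR²) = 0.5.
Newton's second law down the slope: Mg sinθ − f = Ma. The torque equation fR = Iα (with α = a/R) gives f = kMa.
Combining, a = g sinθ/(1+k) and f = kMa = kMg sinθ/(1+k).
f = 0.5 × 7.91 × 9.81 × sin17.6° / 1.5 ≈ 7.82 N.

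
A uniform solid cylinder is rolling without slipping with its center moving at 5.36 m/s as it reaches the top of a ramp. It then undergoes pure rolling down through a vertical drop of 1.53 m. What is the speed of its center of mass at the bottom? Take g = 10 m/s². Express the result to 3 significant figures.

v ≈ 7.01 m/s

Here I = (1/2)MR², so the shape factor k = I/(MR²) = 0.5.
The rolling condition ω = v/R makes the rotational term ½I(v/R)² = ½kMv², so KE_total = ½(1+k)Mv² = (3/4)Mv².
Conserving energy between top and bottom: (3/4)Mv² = (3/4)Mv₀² + Mgh, hence v² = v₀² + 2gh/(1+k).
v = √(5.36² + 2×10×1.53/1.5) = √49.13 ≈ 7.01 m/s.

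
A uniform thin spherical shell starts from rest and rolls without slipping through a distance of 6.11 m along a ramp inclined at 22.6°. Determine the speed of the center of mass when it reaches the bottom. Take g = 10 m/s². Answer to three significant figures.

v ≈ 5.31 m/s

Here I = (2/3)MR², so the shape factor k = I/(MR²) = 2/3.
Rolling without slipping gives ω = v/R, so the total kinetic energy is ½Mv² + ½Iω² = ½(1+k)Mv² = (5/6)Mv².
The vertical drop is h = L sinθ = 6.11 × sin22.6° = 2.348 m.
Setting Mgh = (5/6)Mv² gives v = √(2gh/(1+k)) = √(2·10·2.348/1.667) ≈ 5.31 m/s.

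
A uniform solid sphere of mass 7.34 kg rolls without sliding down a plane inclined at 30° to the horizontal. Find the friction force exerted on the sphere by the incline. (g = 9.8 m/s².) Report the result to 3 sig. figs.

f ≈ 10.3 N

With I = (2/5)MR², the ratio k = I/(MR²) is 0.4.
Translational: Mg sinθ − f = Ma. Rotational about the CM: fR = Iα = kMRa, so f = kMa.
Combining, a = g sinθ/(1+k) and f = kMa = kMg sinθ/(1+k).
f = 0.4 × 7.34 × 9.8 × sin30° / 1.4 ≈ 10.3 N.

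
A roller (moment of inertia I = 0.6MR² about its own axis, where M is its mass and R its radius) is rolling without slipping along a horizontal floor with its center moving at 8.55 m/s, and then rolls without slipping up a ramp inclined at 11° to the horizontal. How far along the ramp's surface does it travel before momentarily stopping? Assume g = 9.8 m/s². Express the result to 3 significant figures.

For this body I = 0.6MR², i.e. k = I/(MR²) = 0.6.
The rolling condition ω = v/R makes the rotational term ½I(v/R)² = ½kMv², so KE_total = ½(1+k)Mv² = (4/5)Mv².
Setting this equal to Mgh gives the vertical rise h = (1+k)v₀²/(2g) = 1.6×8.55²/(2×9.8) = 5.968 m.
The distance along the slope is d = h/sinθ = 5.968/sin11° ≈ 31.3 m.

d ≈ 31.3 m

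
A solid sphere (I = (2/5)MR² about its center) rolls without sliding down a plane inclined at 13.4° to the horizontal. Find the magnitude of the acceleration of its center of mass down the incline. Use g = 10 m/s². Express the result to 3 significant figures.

a ≈ 1.66 m/s²

With I = (2/5)MR², the ratio k = I/(MR²) is 0.4.
Translational: Mg sinθ − f = Ma. Rotational about the CM: fR = Iα = kMRa, so f = kMa.
Eliminating f: Mg sinθ = (1+k)Ma, so a = g sinθ/(1+k) = 10 × sin13.4° / 1.4 ≈ 1.66 m/s².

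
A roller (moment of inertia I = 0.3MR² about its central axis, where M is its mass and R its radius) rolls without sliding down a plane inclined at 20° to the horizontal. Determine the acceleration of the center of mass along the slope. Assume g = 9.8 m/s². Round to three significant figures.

a ≈ 2.58 m/s²

With I = 0.3MR², the ratio k = I/(MR²) is 0.3.
Translational: Mg sinθ − f = Ma. Rotational about the CM: fR = Iα = kMRa, so f = kMa.
Eliminating f: Mg sinθ = (1+k)Ma, so a = g sinθ/(1+k) = 9.8 × sin20° / 1.3 ≈ 2.58 m/s².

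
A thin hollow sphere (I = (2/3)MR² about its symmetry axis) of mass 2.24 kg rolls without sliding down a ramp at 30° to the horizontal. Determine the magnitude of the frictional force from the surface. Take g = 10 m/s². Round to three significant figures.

With I = (2/3)MR², the ratio k = I/(MR²) is 2/3.
Translational: Mg sinθ − f = Ma. Rotational about the CM: fR = Iα = kMRa, so f = kMa.
Combining, a = g sinθ/(1+k) and f = kMa = kMg sinθ/(1+k).
f = (2/3) × 2.24 × 10 × sin30° / 1.667 ≈ 4.48 N.

f ≈ 4.48 N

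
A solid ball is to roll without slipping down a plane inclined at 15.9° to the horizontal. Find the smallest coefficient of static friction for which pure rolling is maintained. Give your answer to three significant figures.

μ_min ≈ 0.0814

For this body I = (2/5)MR², i.e. k = I/(MR²) = 0.4.
Newton's second law down the slope: Mg sinθ − f = Ma. The torque equation fR = Iα (with α = a/R) gives f = kMa.
These give a = g sinθ/(1+k) and the required friction f = kMg sinθ/(1+k).
With N = Mg cosθ, the no-slip condition f ≤ μN gives μ_min = f/N = k tanθ/(1+k).
μ_min = 0.4 × tan15.9° / 1.4 ≈ 0.0814.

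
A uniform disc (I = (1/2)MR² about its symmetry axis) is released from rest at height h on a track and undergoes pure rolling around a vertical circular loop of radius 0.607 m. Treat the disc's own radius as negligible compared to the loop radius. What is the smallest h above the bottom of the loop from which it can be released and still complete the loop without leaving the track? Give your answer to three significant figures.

With I = (1/2)MR², the ratio k = I/(MR²) is 0.5.
At the top, contact is just lost when gravity alone supplies the centripetal force: Mg = Mv_top²/r, i.e. v_top² = gr.
With ω = v/R, the kinetic energy at speed v is ½(1+k)Mv² = (3/4)Mv².
Energy conservation from release (height h) to the top (height 2r): Mgh = Mg(2r) + (3/4)M·gr.
Thus h_min = 2r + (1+k)r/2 = r(2 + 1.5/2) = 0.607 × 2.75 ≈ 1.67 m.

h_min ≈ 1.67 m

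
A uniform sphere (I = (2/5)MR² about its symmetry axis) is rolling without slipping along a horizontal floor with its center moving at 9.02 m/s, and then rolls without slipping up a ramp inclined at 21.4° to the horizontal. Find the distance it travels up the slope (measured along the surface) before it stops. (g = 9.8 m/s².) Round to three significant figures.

d ≈ 15.9 m

Here I = (2/5)MR², so the shape factor k = I/(MR²) = 0.4.
Pure rolling means v = ωR; then KE = ½Mv² + ½I(v/R)² = ½(1+k)Mv² = (7/10)Mv².
Setting this equal to Mgh gives the vertical rise h = (1+k)v₀²/(2g) = 1.4×9.02²/(2×9.8) = 5.811 m.
Along the incline, d = h/sinθ = 5.811/sin21.4° ≈ 15.9 m.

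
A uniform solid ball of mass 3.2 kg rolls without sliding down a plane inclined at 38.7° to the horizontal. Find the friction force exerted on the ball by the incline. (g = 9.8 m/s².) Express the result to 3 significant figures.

f ≈ 5.60 N

With I = (2/5)MR², the ratio k = I/(MR²) is 0.4.
Translational: Mg sinθ − f = Ma. Rotational about the CM: fR = Iα = kMRa, so f = kMa.
Combining, a = g sinθ/(1+k) and f = kMa = kMg sinθ/(1+k).
f = 0.4 × 3.2 × 9.8 × sin38.7° / 1.4 ≈ 5.60 N.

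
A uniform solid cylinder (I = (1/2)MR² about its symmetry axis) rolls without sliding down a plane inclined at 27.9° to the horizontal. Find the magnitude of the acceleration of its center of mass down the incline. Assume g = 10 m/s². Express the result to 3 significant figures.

The moment of inertia is (1/2)MR², giving k ≡ I/(MR²) = 0.5.
Along the incline Mg sinθ − f = Ma, and torque about the center fR = Iα = kMR²(a/R) gives f = kMa.
Eliminating f: Mg sinθ = (1+k)Ma, so a = g sinθ/(1+k) = 10 × sin27.9° / 1.5 ≈ 3.12 m/s².

a ≈ 3.12 m/s²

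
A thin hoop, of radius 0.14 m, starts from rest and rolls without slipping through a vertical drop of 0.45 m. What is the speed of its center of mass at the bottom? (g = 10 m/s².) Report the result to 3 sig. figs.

v ≈ 2.12 m/s

Here I = MR², so the shape factor k = I/(MR²) = 1.
The rolling condition ω = v/R makes the rotational term ½I(v/R)² = ½kMv², so KE_total = ½(1+k)Mv² = Mv².
Setting Mgh = Mv² gives v = √(2gh/(1+k)) = √(2·10·0.45/2) ≈ 2.12 m/s.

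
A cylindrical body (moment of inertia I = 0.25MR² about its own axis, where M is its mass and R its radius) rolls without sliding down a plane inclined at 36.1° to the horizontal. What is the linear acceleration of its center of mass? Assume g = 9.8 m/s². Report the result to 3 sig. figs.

a ≈ 4.62 m/s²

With I = 0.25MR², the ratio k = I/(MR²) is 0.25.
Newton's second law down the slope: Mg sinθ − f = Ma. The torque equation fR = Iα (with α = a/R) gives f = kMa.
Eliminating f: Mg sinθ = (1+k)Ma, so a = g sinθ/(1+k) = 9.8 × sin36.1° / 1.25 ≈ 4.62 m/s².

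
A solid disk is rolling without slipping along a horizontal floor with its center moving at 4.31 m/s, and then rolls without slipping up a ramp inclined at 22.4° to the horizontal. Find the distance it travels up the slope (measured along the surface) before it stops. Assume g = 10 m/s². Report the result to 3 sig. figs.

d ≈ 3.66 m

With I = (1/2)MR², the ratio k = I/(MR²) is 0.5.
Rolling without slipping gives ω = v/R, so the total kinetic energy is ½Mv² + ½Iω² = ½(1+k)Mv² = (3/4)Mv².
Setting this equal to Mgh gives the vertical rise h = (1+k)v₀²/(2g) = 1.5×4.31²/(2×10) = 1.393 m.
Along the incline, d = h/sinθ = 1.393/sin22.4° ≈ 3.66 m.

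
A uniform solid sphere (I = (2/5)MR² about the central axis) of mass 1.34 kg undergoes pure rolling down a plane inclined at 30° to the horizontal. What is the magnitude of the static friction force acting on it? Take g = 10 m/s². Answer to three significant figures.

With I = (2/5)MR², the ratio k = I/(MR²) is 0.4.
Newton's second law down the slope: Mg sinθ − f = Ma. The torque equation fR = Iα (with α = a/R) gives f = kMa.
Combining, a = g sinθ/(1+k) and f = kMa = kMg sinθ/(1+k).
f = 0.4 × 1.34 × 10 × sin30° / 1.4 ≈ 1.91 N.

f ≈ 1.91 N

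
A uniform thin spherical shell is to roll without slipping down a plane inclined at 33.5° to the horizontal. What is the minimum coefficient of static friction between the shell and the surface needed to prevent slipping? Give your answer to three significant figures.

μ_min ≈ 0.265

For this body I = (2/3)MR², i.e. k = I/(MR²) = 2/3.
Translational: Mg sinθ − f = Ma. Rotational about the CM: fR = Iα = kMRa, so f = kMa.
These give a = g sinθ/(1+k) and the required friction f = kMg sinθ/(1+k).
The normal force is N = Mg cosθ, so μ_min = f/N = k tanθ/(1+k).
μ_min = (2/3) × tan33.5° / 1.667 ≈ 0.265.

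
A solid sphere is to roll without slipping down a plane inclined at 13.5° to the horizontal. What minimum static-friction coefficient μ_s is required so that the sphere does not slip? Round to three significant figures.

μ_min ≈ 0.0686

With I = (2/5)MR², the ratio k = I/(MR²) is 0.4.
Translational: Mg sinθ − f = Ma. Rotational about the CM: fR = Iα = kMRa, so f = kMa.
These give a = g sinθ/(1+k) and the required friction f = kMg sinθ/(1+k).
With N = Mg cosθ, the no-slip condition f ≤ μN gives μ_min = f/N = k tanθ/(1+k).
μ_min = 0.4 × tan13.5° / 1.4 ≈ 0.0686.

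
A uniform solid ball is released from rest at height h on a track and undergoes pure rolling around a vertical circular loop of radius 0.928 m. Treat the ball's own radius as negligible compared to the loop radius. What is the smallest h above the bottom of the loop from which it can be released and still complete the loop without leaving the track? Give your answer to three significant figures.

h_min ≈ 2.51 m

The moment of inertia is (2/5)MR², giving k ≡ I/(MR²) = 0.4.
At the top of the loop, the minimum-contact condition is Mg = Mv_top²/r, so v_top² = gr.
With ω = v/R, the kinetic energy at speed v is ½(1+k)Mv² = (7/10)Mv².
Energy conservation from release (height h) to the top (height 2r): Mgh = Mg(2r) + (7/10)M·gr.
Thus h_min = 2r + (1+k)r/2 = r(2 + 1.4/2) = 0.928 × 2.7 ≈ 2.51 m.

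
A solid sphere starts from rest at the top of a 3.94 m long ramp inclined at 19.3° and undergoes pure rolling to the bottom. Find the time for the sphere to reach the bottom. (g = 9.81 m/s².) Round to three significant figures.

With I = (2/5)MR², the ratio k = I/(MR²) is 0.4.
Translational: Mg sinθ − f = Ma. Rotational about the CM: fR = Iα = kMRa, so f = kMa.
Hence a = g sinθ/(1+k) = 9.81×sin19.3°/1.4 = 2.316 m/s².
Starting from rest, L = ½at², so t = √(2L/a) = √(2×3.94/2.316) ≈ 1.84 s.

t ≈ 1.84 s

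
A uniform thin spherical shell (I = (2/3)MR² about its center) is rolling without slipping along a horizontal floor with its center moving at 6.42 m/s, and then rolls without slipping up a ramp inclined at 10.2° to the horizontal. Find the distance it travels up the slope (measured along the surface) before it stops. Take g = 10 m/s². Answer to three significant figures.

For this body I = (2/3)MR², i.e. k = I/(MR²) = 2/3.
Pure rolling means v = ωR; then KE = ½Mv² + ½I(v/R)² = ½(1+k)Mv² = (5/6)Mv².
Setting this equal to Mgh gives the vertical rise h = (1+k)v₀²/(2g) = 1.667×6.42²/(2×10) = 3.435 m.
Along the incline, d = h/sinθ = 3.435/sin10.2° ≈ 19.4 m.

d ≈ 19.4 m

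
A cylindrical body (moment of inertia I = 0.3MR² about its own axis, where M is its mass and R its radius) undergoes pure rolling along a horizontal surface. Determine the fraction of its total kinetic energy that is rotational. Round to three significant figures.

fraction ≈ 0.231

Here I = 0.3MR², so the shape factor k = I/(MR²) = 0.3.
Since ω = v/R, the translational part is ½Mv² and the rotational part is ½I(v/R)² = ½kMv²; the total is ½(1+k)Mv².
The rotational fraction is therefore k/(1+k) = 0.3/1.3 ≈ 0.231.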